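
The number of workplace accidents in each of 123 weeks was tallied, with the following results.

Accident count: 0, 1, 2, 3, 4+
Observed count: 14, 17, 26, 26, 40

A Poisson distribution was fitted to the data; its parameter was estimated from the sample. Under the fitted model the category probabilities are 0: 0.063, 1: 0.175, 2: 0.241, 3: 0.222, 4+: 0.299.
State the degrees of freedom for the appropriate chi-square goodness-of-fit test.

There are k = 5 categories and 1 parameter estimated from the data, so df = 5 − 1 − 1 = 3.

3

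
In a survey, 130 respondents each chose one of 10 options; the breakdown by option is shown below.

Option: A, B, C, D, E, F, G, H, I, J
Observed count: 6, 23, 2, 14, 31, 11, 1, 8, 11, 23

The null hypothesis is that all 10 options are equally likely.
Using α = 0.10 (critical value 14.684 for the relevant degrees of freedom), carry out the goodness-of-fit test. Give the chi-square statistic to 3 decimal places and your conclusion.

67.077; reject

Under H₀ each category has probability 1/10, so each expected count is 130/10 = 13.
cat         O        E   (O−E)²/E
A           6       13     3.7692
B          23       13     7.6923
C           2       13     9.3077
D          14       13     0.0769
E          31       13    24.9231
F          11       13     0.3077
G           1       13    11.0769
H           8       13     1.9231
I          11       13     0.3077
J          23       13     7.6923
Sum = 67.077
df = 9. Since 67.077 > 14.684, we reject H₀.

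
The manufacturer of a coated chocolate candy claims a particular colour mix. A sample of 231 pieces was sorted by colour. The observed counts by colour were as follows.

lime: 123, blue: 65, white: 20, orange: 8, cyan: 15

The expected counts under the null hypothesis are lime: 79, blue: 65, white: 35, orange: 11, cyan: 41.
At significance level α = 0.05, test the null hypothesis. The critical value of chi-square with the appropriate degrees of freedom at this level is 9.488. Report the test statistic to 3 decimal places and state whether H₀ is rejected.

lime: (123 − 79)²/79 = 1936/79 = 24.5063
blue: (65 − 65)²/65 = 0/65 = 0.0000
white: (20 − 35)²/35 = 225/35 = 6.4286
orange: (8 − 11)²/11 = 9/11 = 0.8182
cyan: (15 − 41)²/41 = 676/41 = 16.4878
Sum = 48.241
df = 4. Since 48.241 > 9.488, we reject H₀.

48.241; reject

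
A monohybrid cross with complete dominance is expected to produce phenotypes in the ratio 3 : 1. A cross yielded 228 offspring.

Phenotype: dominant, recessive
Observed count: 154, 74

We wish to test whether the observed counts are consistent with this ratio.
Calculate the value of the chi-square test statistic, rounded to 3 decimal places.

6.760

Ratio total = 4. Expected counts: 228×3/4 = 171, 228×1/4 = 57.
dominant: (154 − 171)²/171 = 289/171 = 1.6901
recessive: (74 − 57)²/57 = 289/57 = 5.0702
Sum = 6.760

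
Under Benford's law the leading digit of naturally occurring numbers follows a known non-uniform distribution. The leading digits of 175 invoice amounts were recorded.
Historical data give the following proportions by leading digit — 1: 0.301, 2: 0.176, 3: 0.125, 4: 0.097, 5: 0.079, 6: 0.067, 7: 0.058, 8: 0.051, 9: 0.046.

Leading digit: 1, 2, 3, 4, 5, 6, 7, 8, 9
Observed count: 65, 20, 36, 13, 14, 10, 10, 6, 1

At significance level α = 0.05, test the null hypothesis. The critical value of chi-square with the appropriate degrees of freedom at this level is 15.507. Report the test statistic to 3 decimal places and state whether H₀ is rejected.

24.113; reject

Expected counts E_i = n·p_i: 175×0.301 = 52.675, 175×0.176 = 30.8, 175×0.125 = 21.875, 175×0.097 = 16.975, 175×0.079 = 13.825, 175×0.067 = 11.725, 175×0.058 = 10.15, 175×0.051 = 8.925, 175×0.046 = 8.05.
1: (65 − 52.675)²/52.675 = 151.905625/52.675 = 2.8838
2: (20 − 30.8)²/30.8 = 116.64/30.8 = 3.7870
3: (36 − 21.875)²/21.875 = 199.515625/21.875 = 9.1207
4: (13 − 16.975)²/16.975 = 15.800625/16.975 = 0.9308
5: (14 − 13.825)²/13.825 = 0.030625/13.825 = 0.0022
6: (10 − 11.725)²/11.725 = 2.975625/11.725 = 0.2538
7: (10 − 10.15)²/10.15 = 0.0225/10.15 = 0.0022
8: (6 − 8.925)²/8.925 = 8.555625/8.925 = 0.9586
9: (1 − 8.05)²/8.05 = 49.7025/8.05 = 6.1742
Sum = 24.113
df = 8. Since 24.113 > 15.507, we reject H₀.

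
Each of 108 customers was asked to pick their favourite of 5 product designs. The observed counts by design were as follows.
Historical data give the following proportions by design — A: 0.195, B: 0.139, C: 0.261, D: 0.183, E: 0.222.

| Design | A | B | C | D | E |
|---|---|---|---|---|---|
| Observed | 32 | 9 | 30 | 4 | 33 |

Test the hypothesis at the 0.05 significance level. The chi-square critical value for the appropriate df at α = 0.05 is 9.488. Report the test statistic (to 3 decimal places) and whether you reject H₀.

Expected counts E_i = n·p_i: 108×0.195 = 21.06, 108×0.139 = 15.012, 108×0.261 = 28.188, 108×0.183 = 19.764, 108×0.222 = 23.976.
A: (32 − 21.06)²/21.06 = 119.6836/21.06 = 5.6830
B: (9 − 15.012)²/15.012 = 36.144144/15.012 = 2.4077
C: (30 − 28.188)²/28.188 = 3.283344/28.188 = 0.1165
D: (4 − 19.764)²/19.764 = 248.503696/19.764 = 12.5736
E: (33 − 23.976)²/23.976 = 81.432576/23.976 = 3.3964
Sum = 24.177
df = 4. Since 24.177 > 9.488, we reject H₀.

24.177; reject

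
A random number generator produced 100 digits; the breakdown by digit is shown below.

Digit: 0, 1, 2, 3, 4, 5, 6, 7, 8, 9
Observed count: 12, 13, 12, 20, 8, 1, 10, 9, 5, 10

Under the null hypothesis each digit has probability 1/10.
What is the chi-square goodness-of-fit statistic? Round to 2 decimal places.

Under H₀ each category has probability 1/10, so each expected count is 100/10 = 10.
0: (12 − 10)²/10 = 4/10 = 0.400
1: (13 − 10)²/10 = 9/10 = 0.900
2: (12 − 10)²/10 = 4/10 = 0.400
3: (20 − 10)²/10 = 100/10 = 10.000
4: (8 − 10)²/10 = 4/10 = 0.400
5: (1 − 10)²/10 = 81/10 = 8.100
6: (10 − 10)²/10 = 0/10 = 0.000
7: (9 − 10)²/10 = 1/10 = 0.100
8: (5 − 10)²/10 = 25/10 = 2.500
9: (10 − 10)²/10 = 0/10 = 0.000
Sum = 22.80

22.80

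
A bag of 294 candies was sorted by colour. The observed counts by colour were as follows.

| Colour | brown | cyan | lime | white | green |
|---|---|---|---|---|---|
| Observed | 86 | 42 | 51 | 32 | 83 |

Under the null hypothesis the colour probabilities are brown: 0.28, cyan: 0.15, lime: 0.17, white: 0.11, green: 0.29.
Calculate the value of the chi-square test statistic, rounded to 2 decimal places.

0.35

Expected counts E_i = n·p_i: 294×0.28 = 82.32, 294×0.15 = 44.1, 294×0.17 = 49.98, 294×0.11 = 32.34, 294×0.29 = 85.26.
cat         O        E   (O−E)²/E
brown      86    82.32      0.165
cyan       42     44.1      0.100
lime       51    49.98      0.021
white      32    32.34      0.004
green      83    85.26      0.060
Sum = 0.35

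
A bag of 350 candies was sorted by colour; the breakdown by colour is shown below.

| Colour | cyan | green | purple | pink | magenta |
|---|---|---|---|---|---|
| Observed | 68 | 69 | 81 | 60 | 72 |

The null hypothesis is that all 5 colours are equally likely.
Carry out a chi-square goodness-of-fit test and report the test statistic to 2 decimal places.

3.29

Under H₀ each category has probability 1/5, so each expected count is 350/5 = 70.
cat          O        E   (O−E)²/E
cyan        68       70      0.057
green       69       70      0.014
purple      81       70      1.729
pink        60       70      1.429
magenta     72       70      0.057
Sum = 3.29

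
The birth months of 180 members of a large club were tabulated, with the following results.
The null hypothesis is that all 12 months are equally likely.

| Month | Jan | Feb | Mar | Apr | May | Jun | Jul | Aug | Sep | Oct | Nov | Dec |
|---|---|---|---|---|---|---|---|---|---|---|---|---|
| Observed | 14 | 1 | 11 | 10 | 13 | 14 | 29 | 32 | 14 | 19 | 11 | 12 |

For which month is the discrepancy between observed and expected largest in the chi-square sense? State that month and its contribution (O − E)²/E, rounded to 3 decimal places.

Aug, 19.267

Under H₀ each category has probability 1/12, so each expected count is 180/12 = 15.
Jan: (14 − 15)²/15 = 1/15 = 0.0667
Feb: (1 − 15)²/15 = 196/15 = 13.0667
Mar: (11 − 15)²/15 = 16/15 = 1.0667
Apr: (10 − 15)²/15 = 25/15 = 1.6667
May: (13 − 15)²/15 = 4/15 = 0.2667
Jun: (14 − 15)²/15 = 1/15 = 0.0667
Jul: (29 − 15)²/15 = 196/15 = 13.0667
Aug: (32 − 15)²/15 = 289/15 = 19.2667
Sep: (14 − 15)²/15 = 1/15 = 0.0667
Oct: (19 − 15)²/15 = 16/15 = 1.0667
Nov: (11 − 15)²/15 = 16/15 = 1.0667
Dec: (12 − 15)²/15 = 9/15 = 0.6000
The largest term is for Aug: 19.267.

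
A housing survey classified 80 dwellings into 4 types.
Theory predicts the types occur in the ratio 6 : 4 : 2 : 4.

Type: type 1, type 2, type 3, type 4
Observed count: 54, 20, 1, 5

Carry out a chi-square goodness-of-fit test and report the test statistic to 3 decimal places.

38.550

Ratio total = 16. Expected counts: 80×6/16 = 30, 80×4/16 = 20, 80×2/16 = 10, 80×4/16 = 20.
χ² = (54−30)²/30 + (20−20)²/20 + (1−10)²/10 + (5−20)²/20
   = 19.2000 + 0.0000 + 8.1000 + 11.2500
Sum = 38.550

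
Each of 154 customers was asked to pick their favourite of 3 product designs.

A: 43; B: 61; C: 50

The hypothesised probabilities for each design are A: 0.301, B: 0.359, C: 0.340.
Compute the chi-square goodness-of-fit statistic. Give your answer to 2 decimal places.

Expected counts E_i = n·p_i: 154×0.301 = 46.354, 154×0.359 = 55.286, 154×0.340 = 52.36.
cat         O        E   (O−E)²/E
A          43   46.354      0.243
B          61   55.286      0.591
C          50    52.36      0.106
Sum = 0.94

0.94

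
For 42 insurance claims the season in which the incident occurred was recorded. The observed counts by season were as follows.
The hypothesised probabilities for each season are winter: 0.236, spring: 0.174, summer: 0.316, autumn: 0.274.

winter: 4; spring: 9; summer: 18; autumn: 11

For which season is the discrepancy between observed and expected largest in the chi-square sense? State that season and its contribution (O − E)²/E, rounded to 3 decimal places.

Expected counts E_i = n·p_i: 42×0.236 = 9.912, 42×0.174 = 7.308, 42×0.316 = 13.272, 42×0.274 = 11.508.
cat         O        E   (O−E)²/E
winter      4    9.912     3.5262
spring      9    7.308     0.3917
summer     18   13.272     1.6843
autumn     11   11.508     0.0224
The largest term is for winter: 3.526.

winter, 3.526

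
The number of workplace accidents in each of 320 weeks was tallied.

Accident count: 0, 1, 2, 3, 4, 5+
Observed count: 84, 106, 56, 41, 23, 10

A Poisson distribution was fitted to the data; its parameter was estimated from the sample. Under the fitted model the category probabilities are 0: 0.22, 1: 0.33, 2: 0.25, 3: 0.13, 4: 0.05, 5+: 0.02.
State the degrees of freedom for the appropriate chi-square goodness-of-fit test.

4

There are k = 6 categories and 1 parameter estimated from the data, so df = 6 − 1 − 1 = 4.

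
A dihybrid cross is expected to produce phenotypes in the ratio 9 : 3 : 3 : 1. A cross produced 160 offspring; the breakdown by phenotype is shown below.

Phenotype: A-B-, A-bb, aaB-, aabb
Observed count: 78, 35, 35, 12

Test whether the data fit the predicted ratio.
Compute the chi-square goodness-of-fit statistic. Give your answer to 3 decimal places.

Ratio total = 16. Expected counts: 160×9/16 = 90, 160×3/16 = 30, 160×3/16 = 30, 160×1/16 = 10.
χ² = (78−90)²/90 + (35−30)²/30 + (35−30)²/30 + (12−10)²/10
   = 1.6000 + 0.8333 + 0.8333 + 0.4000
Sum = 3.667

3.667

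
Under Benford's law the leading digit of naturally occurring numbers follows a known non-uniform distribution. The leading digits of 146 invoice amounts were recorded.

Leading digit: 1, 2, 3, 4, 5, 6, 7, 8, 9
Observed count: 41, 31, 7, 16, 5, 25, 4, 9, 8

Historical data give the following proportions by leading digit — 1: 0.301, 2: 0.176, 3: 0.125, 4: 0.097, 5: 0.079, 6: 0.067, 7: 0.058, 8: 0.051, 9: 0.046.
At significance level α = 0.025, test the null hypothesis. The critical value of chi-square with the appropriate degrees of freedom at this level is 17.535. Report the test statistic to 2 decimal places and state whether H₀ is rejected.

38.77; reject

Expected counts E_i = n·p_i: 146×0.301 = 43.946, 146×0.176 = 25.696, 146×0.125 = 18.25, 146×0.097 = 14.162, 146×0.079 = 11.534, 146×0.067 = 9.782, 146×0.058 = 8.468, 146×0.051 = 7.446, 146×0.046 = 6.716.
χ² = (41−43.946)²/43.946 + (31−25.696)²/25.696 + (7−18.25)²/18.25 + (16−14.162)²/14.162 + (5−11.534)²/11.534 + (25−9.782)²/9.782 + (4−8.468)²/8.468 + (9−7.446)²/7.446 + (8−6.716)²/6.716
   = 0.197 + 1.095 + 6.935 + 0.239 + 3.702 + 23.675 + 2.357 + 0.324 + 0.245
Sum = 38.77
df = 8. Since 38.77 > 17.535, we reject H₀.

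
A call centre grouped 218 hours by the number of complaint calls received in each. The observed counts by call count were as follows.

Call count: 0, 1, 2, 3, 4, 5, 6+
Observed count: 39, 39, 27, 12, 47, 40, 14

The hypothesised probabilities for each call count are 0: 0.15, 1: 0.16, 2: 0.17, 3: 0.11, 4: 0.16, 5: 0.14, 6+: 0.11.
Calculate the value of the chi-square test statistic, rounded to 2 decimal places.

Expected counts E_i = n·p_i: 218×0.15 = 32.7, 218×0.16 = 34.88, 218×0.17 = 37.06, 218×0.11 = 23.98, 218×0.16 = 34.88, 218×0.14 = 30.52, 218×0.11 = 23.98.
0: (39 − 32.7)²/32.7 = 39.69/32.7 = 1.214
1: (39 − 34.88)²/34.88 = 16.9744/34.88 = 0.487
2: (27 − 37.06)²/37.06 = 101.2036/37.06 = 2.731
3: (12 − 23.98)²/23.98 = 143.5204/23.98 = 5.985
4: (47 − 34.88)²/34.88 = 146.8944/34.88 = 4.211
5: (40 − 30.52)²/30.52 = 89.8704/30.52 = 2.945
6+: (14 − 23.98)²/23.98 = 99.6004/23.98 = 4.153
Sum = 21.73

21.73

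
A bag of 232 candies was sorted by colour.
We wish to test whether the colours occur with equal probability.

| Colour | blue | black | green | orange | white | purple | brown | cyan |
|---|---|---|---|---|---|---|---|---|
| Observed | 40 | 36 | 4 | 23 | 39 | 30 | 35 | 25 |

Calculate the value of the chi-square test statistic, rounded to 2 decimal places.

Expected count for each of the 8 categories: 232/8 = 29.
cat         O        E   (O−E)²/E
blue       40       29      4.172
black      36       29      1.690
green       4       29     21.552
orange     23       29      1.241
white      39       29      3.448
purple     30       29      0.034
brown      35       29      1.241
cyan       25       29      0.552
Sum = 33.93

33.93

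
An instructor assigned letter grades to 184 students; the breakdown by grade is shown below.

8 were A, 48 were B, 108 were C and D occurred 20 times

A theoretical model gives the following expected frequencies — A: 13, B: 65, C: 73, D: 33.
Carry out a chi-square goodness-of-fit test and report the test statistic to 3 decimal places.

A: (8 − 13)²/13 = 25/13 = 1.9231
B: (48 − 65)²/65 = 289/65 = 4.4462
C: (108 − 73)²/73 = 1225/73 = 16.7808
D: (20 − 33)²/33 = 169/33 = 5.1212
Sum = 28.271

28.271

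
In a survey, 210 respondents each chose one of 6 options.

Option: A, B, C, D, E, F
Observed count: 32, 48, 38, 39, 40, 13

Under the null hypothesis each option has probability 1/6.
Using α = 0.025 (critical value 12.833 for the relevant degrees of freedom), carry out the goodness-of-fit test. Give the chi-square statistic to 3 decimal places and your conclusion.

20.343; reject

Expected count for each of the 6 categories: 210/6 = 35.
A: (32 − 35)²/35 = 9/35 = 0.2571
B: (48 − 35)²/35 = 169/35 = 4.8286
C: (38 − 35)²/35 = 9/35 = 0.2571
D: (39 − 35)²/35 = 16/35 = 0.4571
E: (40 − 35)²/35 = 25/35 = 0.7143
F: (13 − 35)²/35 = 484/35 = 13.8286
Sum = 20.343
df = 5. Since 20.343 > 12.833, we reject H₀.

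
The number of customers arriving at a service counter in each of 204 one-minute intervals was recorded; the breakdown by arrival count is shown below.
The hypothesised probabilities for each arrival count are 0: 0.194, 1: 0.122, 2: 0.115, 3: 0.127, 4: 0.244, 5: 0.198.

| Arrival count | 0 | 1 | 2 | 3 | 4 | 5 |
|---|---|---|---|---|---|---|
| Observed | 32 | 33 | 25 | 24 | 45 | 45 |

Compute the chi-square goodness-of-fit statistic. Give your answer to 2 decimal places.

Expected counts E_i = n·p_i: 204×0.194 = 39.576, 204×0.122 = 24.888, 204×0.115 = 23.46, 204×0.127 = 25.908, 204×0.244 = 49.776, 204×0.198 = 40.392.
0: (32 − 39.576)²/39.576 = 57.395776/39.576 = 1.450
1: (33 − 24.888)²/24.888 = 65.804544/24.888 = 2.644
2: (25 − 23.46)²/23.46 = 2.3716/23.46 = 0.101
3: (24 − 25.908)²/25.908 = 3.640464/25.908 = 0.141
4: (45 − 49.776)²/49.776 = 22.810176/49.776 = 0.458
5: (45 − 40.392)²/40.392 = 21.233664/40.392 = 0.526
Sum = 5.32

5.32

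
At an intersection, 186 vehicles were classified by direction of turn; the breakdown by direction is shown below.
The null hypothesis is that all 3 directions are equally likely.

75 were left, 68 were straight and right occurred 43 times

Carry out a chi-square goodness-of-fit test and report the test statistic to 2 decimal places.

Under H₀ each category has probability 1/3, so each expected count is 186/3 = 62.
left: (75 − 62)²/62 = 169/62 = 2.726
straight: (68 − 62)²/62 = 36/62 = 0.581
right: (43 − 62)²/62 = 361/62 = 5.823
Sum = 9.13

9.13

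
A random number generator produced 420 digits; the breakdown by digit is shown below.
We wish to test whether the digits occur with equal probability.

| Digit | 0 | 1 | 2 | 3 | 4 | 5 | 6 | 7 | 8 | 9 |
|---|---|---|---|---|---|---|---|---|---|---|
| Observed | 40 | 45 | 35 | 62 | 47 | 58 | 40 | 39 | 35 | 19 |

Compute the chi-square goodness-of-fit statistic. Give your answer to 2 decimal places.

Under H₀ each category has probability 1/10, so each expected count is 420/10 = 42.
0: (40 − 42)²/42 = 4/42 = 0.095
1: (45 − 42)²/42 = 9/42 = 0.214
2: (35 − 42)²/42 = 49/42 = 1.167
3: (62 − 42)²/42 = 400/42 = 9.524
4: (47 − 42)²/42 = 25/42 = 0.595
5: (58 − 42)²/42 = 256/42 = 6.095
6: (40 − 42)²/42 = 4/42 = 0.095
7: (39 − 42)²/42 = 9/42 = 0.214
8: (35 − 42)²/42 = 49/42 = 1.167
9: (19 − 42)²/42 = 529/42 = 12.595
Sum = 31.76

31.76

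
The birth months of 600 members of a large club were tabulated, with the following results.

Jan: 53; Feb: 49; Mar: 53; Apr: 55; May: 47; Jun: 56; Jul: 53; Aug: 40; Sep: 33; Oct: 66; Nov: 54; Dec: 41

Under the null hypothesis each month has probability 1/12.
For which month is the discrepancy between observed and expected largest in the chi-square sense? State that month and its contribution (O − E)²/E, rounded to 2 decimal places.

Expected count for each of the 12 categories: 600/12 = 50.
cat         O        E   (O−E)²/E
Jan        53       50      0.180
Feb        49       50      0.020
Mar        53       50      0.180
Apr        55       50      0.500
May        47       50      0.180
Jun        56       50      0.720
Jul        53       50      0.180
Aug        40       50      2.000
Sep        33       50      5.780
Oct        66       50      5.120
Nov        54       50      0.320
Dec        41       50      1.620
The largest term is for Sep: 5.78.

Sep, 5.78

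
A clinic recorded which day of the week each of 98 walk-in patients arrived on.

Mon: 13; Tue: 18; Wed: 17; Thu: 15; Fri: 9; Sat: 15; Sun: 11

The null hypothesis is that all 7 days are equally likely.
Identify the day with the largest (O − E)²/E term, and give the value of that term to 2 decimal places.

Fri, 1.79

Under H₀ each category has probability 1/7, so each expected count is 98/7 = 14.
χ² = (13−14)²/14 + (18−14)²/14 + (17−14)²/14 + (15−14)²/14 + (9−14)²/14 + (15−14)²/14 + (11−14)²/14
   = 0.071 + 1.143 + 0.643 + 0.071 + 1.786 + 0.071 + 0.643
The largest term is for Fri: 1.79.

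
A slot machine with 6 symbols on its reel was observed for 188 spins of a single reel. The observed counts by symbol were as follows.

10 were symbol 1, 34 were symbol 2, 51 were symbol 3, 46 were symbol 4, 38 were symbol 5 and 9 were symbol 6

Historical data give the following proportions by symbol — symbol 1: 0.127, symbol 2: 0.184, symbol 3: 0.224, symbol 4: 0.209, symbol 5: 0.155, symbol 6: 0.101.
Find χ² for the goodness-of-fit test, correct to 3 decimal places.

19.043

Expected counts E_i = n·p_i: 188×0.127 = 23.876, 188×0.184 = 34.592, 188×0.224 = 42.112, 188×0.209 = 39.292, 188×0.155 = 29.14, 188×0.101 = 18.988.
χ² = (10−23.876)²/23.876 + (34−34.592)²/34.592 + (51−42.112)²/42.112 + (46−39.292)²/39.292 + (38−29.14)²/29.14 + (9−18.988)²/18.988
   = 8.0643 + 0.0101 + 1.8759 + 1.1452 + 2.6939 + 5.2539
Sum = 19.043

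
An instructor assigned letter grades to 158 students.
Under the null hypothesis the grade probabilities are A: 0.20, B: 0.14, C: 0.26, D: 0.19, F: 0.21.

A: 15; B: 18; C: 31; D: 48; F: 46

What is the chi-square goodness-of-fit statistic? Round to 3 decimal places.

27.683

Expected counts E_i = n·p_i: 158×0.20 = 31.6, 158×0.14 = 22.12, 158×0.26 = 41.08, 158×0.19 = 30.02, 158×0.21 = 33.18.
χ² = (15−31.6)²/31.6 + (18−22.12)²/22.12 + (31−41.08)²/41.08 + (48−30.02)²/30.02 + (46−33.18)²/33.18
   = 8.7203 + 0.7674 + 2.4734 + 10.7688 + 4.9534
Sum = 27.683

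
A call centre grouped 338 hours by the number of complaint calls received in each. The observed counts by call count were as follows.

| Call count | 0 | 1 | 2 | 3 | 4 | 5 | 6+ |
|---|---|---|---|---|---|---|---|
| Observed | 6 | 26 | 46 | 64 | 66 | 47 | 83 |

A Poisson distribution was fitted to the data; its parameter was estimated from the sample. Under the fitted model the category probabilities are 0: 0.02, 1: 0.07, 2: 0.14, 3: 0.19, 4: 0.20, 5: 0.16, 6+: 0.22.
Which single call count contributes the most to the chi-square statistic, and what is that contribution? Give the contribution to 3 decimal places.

6+, 1.004

Expected counts E_i = n·p_i: 338×0.02 = 6.76, 338×0.07 = 23.66, 338×0.14 = 47.32, 338×0.19 = 64.22, 338×0.20 = 67.6, 338×0.16 = 54.08, 338×0.22 = 74.36.
χ² = (6−6.76)²/6.76 + (26−23.66)²/23.66 + (46−47.32)²/47.32 + (64−64.22)²/64.22 + (66−67.6)²/67.6 + (47−54.08)²/54.08 + (83−74.36)²/74.36
   = 0.0854 + 0.2314 + 0.0368 + 0.0008 + 0.0379 + 0.9269 + 1.0039
The largest term is for 6+: 1.004.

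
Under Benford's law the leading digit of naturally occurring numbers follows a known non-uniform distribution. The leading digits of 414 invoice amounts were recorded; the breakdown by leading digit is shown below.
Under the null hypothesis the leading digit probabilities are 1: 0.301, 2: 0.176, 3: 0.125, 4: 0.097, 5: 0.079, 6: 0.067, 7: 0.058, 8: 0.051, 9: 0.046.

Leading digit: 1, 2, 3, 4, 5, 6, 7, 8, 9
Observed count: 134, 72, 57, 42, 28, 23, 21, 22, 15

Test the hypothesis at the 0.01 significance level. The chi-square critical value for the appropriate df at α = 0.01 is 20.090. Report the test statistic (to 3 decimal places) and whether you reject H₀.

Expected counts E_i = n·p_i: 414×0.301 = 124.614, 414×0.176 = 72.864, 414×0.125 = 51.75, 414×0.097 = 40.158, 414×0.079 = 32.706, 414×0.067 = 27.738, 414×0.058 = 24.012, 414×0.051 = 21.114, 414×0.046 = 19.044.
χ² = (134−124.614)²/124.614 + (72−72.864)²/72.864 + (57−51.75)²/51.75 + (42−40.158)²/40.158 + (28−32.706)²/32.706 + (23−27.738)²/27.738 + (21−24.012)²/24.012 + (22−21.114)²/21.114 + (15−19.044)²/19.044
   = 0.7070 + 0.0102 + 0.5326 + 0.0845 + 0.6771 + 0.8093 + 0.3778 + 0.0372 + 0.8587
Sum = 4.094
df = 8. Since 4.094 < 20.090, we do not reject H₀.

4.094; do not reject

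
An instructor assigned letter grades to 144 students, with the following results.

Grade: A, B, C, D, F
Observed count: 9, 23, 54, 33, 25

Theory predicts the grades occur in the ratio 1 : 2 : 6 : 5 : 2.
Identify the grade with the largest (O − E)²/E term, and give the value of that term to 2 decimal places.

D, 3.20

Ratio total = 16. Expected counts: 144×1/16 = 9, 144×2/16 = 18, 144×6/16 = 54, 144×5/16 = 45, 144×2/16 = 18.
A: (9 − 9)²/9 = 0/9 = 0.000
B: (23 − 18)²/18 = 25/18 = 1.389
C: (54 − 54)²/54 = 0/54 = 0.000
D: (33 − 45)²/45 = 144/45 = 3.200
F: (25 − 18)²/18 = 49/18 = 2.722
The largest term is for D: 3.20.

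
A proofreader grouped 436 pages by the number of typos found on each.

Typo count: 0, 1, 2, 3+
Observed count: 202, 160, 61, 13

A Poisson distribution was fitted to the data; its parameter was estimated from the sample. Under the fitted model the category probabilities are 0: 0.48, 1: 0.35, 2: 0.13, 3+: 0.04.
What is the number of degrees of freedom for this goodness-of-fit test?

There are k = 4 categories and 1 parameter estimated from the data, so df = 4 − 1 − 1 = 2.

2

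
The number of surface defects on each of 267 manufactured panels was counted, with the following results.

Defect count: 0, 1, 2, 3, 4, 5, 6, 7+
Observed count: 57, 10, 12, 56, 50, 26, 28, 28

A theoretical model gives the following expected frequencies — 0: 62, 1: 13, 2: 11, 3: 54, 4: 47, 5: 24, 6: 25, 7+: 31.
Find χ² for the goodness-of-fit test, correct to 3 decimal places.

2.269

χ² = (57−62)²/62 + (10−13)²/13 + (12−11)²/11 + (56−54)²/54 + (50−47)²/47 + (26−24)²/24 + (28−25)²/25 + (28−31)²/31
   = 0.4032 + 0.6923 + 0.0909 + 0.0741 + 0.1915 + 0.1667 + 0.3600 + 0.2903
Sum = 2.269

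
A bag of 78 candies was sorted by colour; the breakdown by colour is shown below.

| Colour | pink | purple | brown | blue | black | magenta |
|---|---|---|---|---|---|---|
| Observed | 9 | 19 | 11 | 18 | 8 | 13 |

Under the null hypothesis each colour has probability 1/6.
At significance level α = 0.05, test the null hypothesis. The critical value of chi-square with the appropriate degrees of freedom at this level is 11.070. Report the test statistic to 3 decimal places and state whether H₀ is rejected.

Expected count for each of the 6 categories: 78/6 = 13.
χ² = (9−13)²/13 + (19−13)²/13 + (11−13)²/13 + (18−13)²/13 + (8−13)²/13 + (13−13)²/13
   = 1.2308 + 2.7692 + 0.3077 + 1.9231 + 1.9231 + 0.0000
Sum = 8.154
df = 5. Since 8.154 < 11.070, we do not reject H₀.

8.154; do not reject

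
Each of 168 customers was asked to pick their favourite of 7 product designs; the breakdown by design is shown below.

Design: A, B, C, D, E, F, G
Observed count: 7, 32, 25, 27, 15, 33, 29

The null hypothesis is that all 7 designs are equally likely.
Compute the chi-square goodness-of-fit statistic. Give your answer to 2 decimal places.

Expected count for each of the 7 categories: 168/7 = 24.
χ² = (7−24)²/24 + (32−24)²/24 + (25−24)²/24 + (27−24)²/24 + (15−24)²/24 + (33−24)²/24 + (29−24)²/24
   = 12.042 + 2.667 + 0.042 + 0.375 + 3.375 + 3.375 + 1.042
Sum = 22.92

22.92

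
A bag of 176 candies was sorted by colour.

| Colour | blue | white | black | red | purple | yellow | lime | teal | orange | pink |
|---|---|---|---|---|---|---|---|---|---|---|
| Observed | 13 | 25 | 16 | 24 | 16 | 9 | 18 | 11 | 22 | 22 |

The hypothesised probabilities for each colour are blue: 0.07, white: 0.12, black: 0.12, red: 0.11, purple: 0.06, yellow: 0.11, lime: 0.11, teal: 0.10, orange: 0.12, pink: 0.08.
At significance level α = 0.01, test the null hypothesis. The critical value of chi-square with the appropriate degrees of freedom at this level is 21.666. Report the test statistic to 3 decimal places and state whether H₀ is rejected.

Expected counts E_i = n·p_i: 176×0.07 = 12.32, 176×0.12 = 21.12, 176×0.12 = 21.12, 176×0.11 = 19.36, 176×0.06 = 10.56, 176×0.11 = 19.36, 176×0.11 = 19.36, 176×0.10 = 17.6, 176×0.12 = 21.12, 176×0.08 = 14.08.
blue: (13 − 12.32)²/12.32 = 0.4624/12.32 = 0.0375
white: (25 − 21.12)²/21.12 = 15.0544/21.12 = 0.7128
black: (16 − 21.12)²/21.12 = 26.2144/21.12 = 1.2412
red: (24 − 19.36)²/19.36 = 21.5296/19.36 = 1.1121
purple: (16 − 10.56)²/10.56 = 29.5936/10.56 = 2.8024
yellow: (9 − 19.36)²/19.36 = 107.3296/19.36 = 5.5439
lime: (18 − 19.36)²/19.36 = 1.8496/19.36 = 0.0955
teal: (11 − 17.6)²/17.6 = 43.56/17.6 = 2.4750
orange: (22 − 21.12)²/21.12 = 0.7744/21.12 = 0.0367
pink: (22 − 14.08)²/14.08 = 62.7264/14.08 = 4.4550
Sum = 18.512
df = 9. Since 18.512 < 21.666, we do not reject H₀.

18.512; do not reject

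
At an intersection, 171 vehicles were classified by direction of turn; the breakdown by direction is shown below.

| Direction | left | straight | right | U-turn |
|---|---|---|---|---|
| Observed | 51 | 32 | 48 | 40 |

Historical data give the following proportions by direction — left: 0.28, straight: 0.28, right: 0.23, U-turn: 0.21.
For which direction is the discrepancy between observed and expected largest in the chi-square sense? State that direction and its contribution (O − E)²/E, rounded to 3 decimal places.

straight, 5.267

Expected counts E_i = n·p_i: 171×0.28 = 47.88, 171×0.28 = 47.88, 171×0.23 = 39.33, 171×0.21 = 35.91.
left: (51 − 47.88)²/47.88 = 9.7344/47.88 = 0.2033
straight: (32 − 47.88)²/47.88 = 252.1744/47.88 = 5.2668
right: (48 − 39.33)²/39.33 = 75.1689/39.33 = 1.9112
U-turn: (40 − 35.91)²/35.91 = 16.7281/35.91 = 0.4658
The largest term is for straight: 5.267.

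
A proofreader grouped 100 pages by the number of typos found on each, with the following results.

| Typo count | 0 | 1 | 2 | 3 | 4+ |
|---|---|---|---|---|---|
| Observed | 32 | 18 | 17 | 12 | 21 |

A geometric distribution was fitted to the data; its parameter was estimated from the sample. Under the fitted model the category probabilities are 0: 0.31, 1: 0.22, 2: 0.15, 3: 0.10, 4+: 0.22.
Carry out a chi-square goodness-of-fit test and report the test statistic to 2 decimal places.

Expected counts E_i = n·p_i: 100×0.31 = 31, 100×0.22 = 22, 100×0.15 = 15, 100×0.10 = 10, 100×0.22 = 22.
cat         O        E   (O−E)²/E
0          32       31      0.032
1          18       22      0.727
2          17       15      0.267
3          12       10      0.400
4+         21       22      0.045
Sum = 1.47

1.47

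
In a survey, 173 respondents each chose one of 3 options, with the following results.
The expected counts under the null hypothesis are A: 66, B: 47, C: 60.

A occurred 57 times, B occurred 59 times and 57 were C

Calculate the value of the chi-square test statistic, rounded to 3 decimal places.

4.441

χ² = (57−66)²/66 + (59−47)²/47 + (57−60)²/60
   = 1.2273 + 3.0638 + 0.1500
Sum = 4.441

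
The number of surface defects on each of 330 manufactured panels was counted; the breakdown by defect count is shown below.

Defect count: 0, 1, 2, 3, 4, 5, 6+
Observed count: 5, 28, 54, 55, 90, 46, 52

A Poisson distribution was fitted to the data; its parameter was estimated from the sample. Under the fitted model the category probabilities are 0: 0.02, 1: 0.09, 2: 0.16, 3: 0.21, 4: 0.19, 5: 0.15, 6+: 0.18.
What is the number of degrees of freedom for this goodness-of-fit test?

5

There are k = 7 categories and 1 parameter estimated from the data, so df = 7 − 1 − 1 = 5.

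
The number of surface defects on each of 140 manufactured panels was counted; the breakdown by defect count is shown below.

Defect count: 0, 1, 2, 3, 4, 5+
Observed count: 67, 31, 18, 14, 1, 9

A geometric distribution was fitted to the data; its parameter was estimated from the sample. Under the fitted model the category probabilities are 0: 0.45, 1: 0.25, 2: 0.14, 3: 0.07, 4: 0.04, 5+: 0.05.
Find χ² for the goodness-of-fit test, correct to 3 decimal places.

Expected counts E_i = n·p_i: 140×0.45 = 63, 140×0.25 = 35, 140×0.14 = 19.6, 140×0.07 = 9.8, 140×0.04 = 5.6, 140×0.05 = 7.
0: (67 − 63)²/63 = 16/63 = 0.2540
1: (31 − 35)²/35 = 16/35 = 0.4571
2: (18 − 19.6)²/19.6 = 2.56/19.6 = 0.1306
3: (14 − 9.8)²/9.8 = 17.64/9.8 = 1.8000
4: (1 − 5.6)²/5.6 = 21.16/5.6 = 3.7786
5+: (9 − 7)²/7 = 4/7 = 0.5714
Sum = 6.992

6.992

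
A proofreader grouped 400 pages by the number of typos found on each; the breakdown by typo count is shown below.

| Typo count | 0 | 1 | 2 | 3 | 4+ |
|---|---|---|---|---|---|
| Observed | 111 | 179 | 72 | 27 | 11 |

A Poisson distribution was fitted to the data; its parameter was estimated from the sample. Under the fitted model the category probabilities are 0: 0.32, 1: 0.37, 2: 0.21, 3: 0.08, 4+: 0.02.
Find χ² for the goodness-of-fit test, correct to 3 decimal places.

12.372

Expected counts E_i = n·p_i: 400×0.32 = 128, 400×0.37 = 148, 400×0.21 = 84, 400×0.08 = 32, 400×0.02 = 8.
0: (111 − 128)²/128 = 289/128 = 2.2578
1: (179 − 148)²/148 = 961/148 = 6.4932
2: (72 − 84)²/84 = 144/84 = 1.7143
3: (27 − 32)²/32 = 25/32 = 0.7813
4+: (11 − 8)²/8 = 9/8 = 1.1250
Sum = 12.372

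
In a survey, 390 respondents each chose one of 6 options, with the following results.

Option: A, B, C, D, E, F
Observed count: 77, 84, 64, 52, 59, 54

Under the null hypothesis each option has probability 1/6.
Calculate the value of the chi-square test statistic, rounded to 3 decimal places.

12.800

Expected count for each of the 6 categories: 390/6 = 65.
χ² = (77−65)²/65 + (84−65)²/65 + (64−65)²/65 + (52−65)²/65 + (59−65)²/65 + (54−65)²/65
   = 2.2154 + 5.5538 + 0.0154 + 2.6000 + 0.5538 + 1.8615
Sum = 12.800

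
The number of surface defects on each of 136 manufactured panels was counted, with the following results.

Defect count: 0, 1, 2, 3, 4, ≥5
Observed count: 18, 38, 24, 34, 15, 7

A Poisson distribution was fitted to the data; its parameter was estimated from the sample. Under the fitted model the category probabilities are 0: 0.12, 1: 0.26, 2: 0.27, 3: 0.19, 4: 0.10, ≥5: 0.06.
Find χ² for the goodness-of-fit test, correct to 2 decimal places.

Expected counts E_i = n·p_i: 136×0.12 = 16.32, 136×0.26 = 35.36, 136×0.27 = 36.72, 136×0.19 = 25.84, 136×0.10 = 13.6, 136×0.06 = 8.16.
χ² = (18−16.32)²/16.32 + (38−35.36)²/35.36 + (24−36.72)²/36.72 + (34−25.84)²/25.84 + (15−13.6)²/13.6 + (7−8.16)²/8.16
   = 0.173 + 0.197 + 4.406 + 2.577 + 0.144 + 0.165
Sum = 7.66

7.66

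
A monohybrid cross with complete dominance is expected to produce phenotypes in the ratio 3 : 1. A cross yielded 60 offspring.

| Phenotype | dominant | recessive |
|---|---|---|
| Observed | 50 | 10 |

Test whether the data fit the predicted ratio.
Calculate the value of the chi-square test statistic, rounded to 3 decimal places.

Ratio total = 4. Expected counts: 60×3/4 = 45, 60×1/4 = 15.
dominant: (50 − 45)²/45 = 25/45 = 0.5556
recessive: (10 − 15)²/15 = 25/15 = 1.6667
Sum = 2.222

2.222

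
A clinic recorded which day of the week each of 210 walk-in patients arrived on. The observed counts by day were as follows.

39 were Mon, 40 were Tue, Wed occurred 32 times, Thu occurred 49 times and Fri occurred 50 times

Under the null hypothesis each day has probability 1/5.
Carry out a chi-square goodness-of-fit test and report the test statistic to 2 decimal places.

5.38

Expected count for each of the 5 categories: 210/5 = 42.
Mon: (39 − 42)²/42 = 9/42 = 0.214
Tue: (40 − 42)²/42 = 4/42 = 0.095
Wed: (32 − 42)²/42 = 100/42 = 2.381
Thu: (49 − 42)²/42 = 49/42 = 1.167
Fri: (50 − 42)²/42 = 64/42 = 1.524
Sum = 5.38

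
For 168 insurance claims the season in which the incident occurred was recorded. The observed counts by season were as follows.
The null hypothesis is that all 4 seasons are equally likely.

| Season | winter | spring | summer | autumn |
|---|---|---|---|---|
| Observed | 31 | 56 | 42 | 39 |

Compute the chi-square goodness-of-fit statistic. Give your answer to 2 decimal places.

7.76

Expected count for each of the 4 categories: 168/4 = 42.
winter: (31 − 42)²/42 = 121/42 = 2.881
spring: (56 − 42)²/42 = 196/42 = 4.667
summer: (42 − 42)²/42 = 0/42 = 0.000
autumn: (39 − 42)²/42 = 9/42 = 0.214
Sum = 7.76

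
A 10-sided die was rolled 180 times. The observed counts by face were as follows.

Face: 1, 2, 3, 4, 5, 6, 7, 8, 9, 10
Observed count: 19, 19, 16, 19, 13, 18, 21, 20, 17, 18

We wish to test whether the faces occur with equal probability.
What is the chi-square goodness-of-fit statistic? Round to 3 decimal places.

2.556

Under H₀ each category has probability 1/10, so each expected count is 180/10 = 18.
cat         O        E   (O−E)²/E
1          19       18     0.0556
2          19       18     0.0556
3          16       18     0.2222
4          19       18     0.0556
5          13       18     1.3889
6          18       18     0.0000
7          21       18     0.5000
8          20       18     0.2222
9          17       18     0.0556
10         18       18     0.0000
Sum = 2.556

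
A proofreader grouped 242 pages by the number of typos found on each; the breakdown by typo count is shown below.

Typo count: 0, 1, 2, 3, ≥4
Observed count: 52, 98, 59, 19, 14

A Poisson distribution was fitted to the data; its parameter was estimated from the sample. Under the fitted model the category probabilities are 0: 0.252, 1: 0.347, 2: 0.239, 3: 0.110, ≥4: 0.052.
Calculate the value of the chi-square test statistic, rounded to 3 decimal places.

6.030

Expected counts E_i = n·p_i: 242×0.252 = 60.984, 242×0.347 = 83.974, 242×0.239 = 57.838, 242×0.110 = 26.62, 242×0.052 = 12.584.
χ² = (52−60.984)²/60.984 + (98−83.974)²/83.974 + (59−57.838)²/57.838 + (19−26.62)²/26.62 + (14−12.584)²/12.584
   = 1.3235 + 2.3427 + 0.0233 + 2.1812 + 0.1593
Sum = 6.030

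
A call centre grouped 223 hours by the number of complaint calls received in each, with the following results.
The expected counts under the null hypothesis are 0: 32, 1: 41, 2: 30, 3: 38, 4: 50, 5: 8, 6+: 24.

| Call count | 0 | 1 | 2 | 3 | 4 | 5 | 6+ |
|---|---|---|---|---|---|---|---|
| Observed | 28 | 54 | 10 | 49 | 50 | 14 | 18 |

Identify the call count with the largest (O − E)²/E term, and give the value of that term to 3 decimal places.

cat         O        E   (O−E)²/E
0          28       32     0.5000
1          54       41     4.1220
2          10       30    13.3333
3          49       38     3.1842
4          50       50     0.0000
5          14        8     4.5000
6+         18       24     1.5000
The largest term is for 2: 13.333.

2, 13.333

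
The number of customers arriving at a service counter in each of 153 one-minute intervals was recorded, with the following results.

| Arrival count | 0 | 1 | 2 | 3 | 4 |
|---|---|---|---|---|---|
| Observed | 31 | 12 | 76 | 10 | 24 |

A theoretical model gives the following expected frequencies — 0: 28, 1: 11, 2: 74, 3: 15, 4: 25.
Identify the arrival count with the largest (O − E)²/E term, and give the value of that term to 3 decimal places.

cat         O        E   (O−E)²/E
0          31       28     0.3214
1          12       11     0.0909
2          76       74     0.0541
3          10       15     1.6667
4          24       25     0.0400
The largest term is for 3: 1.667.

3, 1.667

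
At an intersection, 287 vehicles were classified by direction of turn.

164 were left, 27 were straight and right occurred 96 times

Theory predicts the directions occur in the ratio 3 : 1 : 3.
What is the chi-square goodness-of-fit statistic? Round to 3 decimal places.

Ratio total = 7. Expected counts: 287×3/7 = 123, 287×1/7 = 41, 287×3/7 = 123.
cat           O        E   (O−E)²/E
left        164      123    13.6667
straight     27       41     4.7805
right        96      123     5.9268
Sum = 24.374

24.374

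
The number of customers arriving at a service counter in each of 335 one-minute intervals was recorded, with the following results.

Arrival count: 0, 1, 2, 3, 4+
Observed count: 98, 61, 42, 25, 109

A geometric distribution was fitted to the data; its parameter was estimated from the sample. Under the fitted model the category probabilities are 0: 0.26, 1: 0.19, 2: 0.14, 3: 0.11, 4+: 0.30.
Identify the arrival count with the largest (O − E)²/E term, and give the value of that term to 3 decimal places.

3, 3.811

Expected counts E_i = n·p_i: 335×0.26 = 87.1, 335×0.19 = 63.65, 335×0.14 = 46.9, 335×0.11 = 36.85, 335×0.30 = 100.5.
χ² = (98−87.1)²/87.1 + (61−63.65)²/63.65 + (42−46.9)²/46.9 + (25−36.85)²/36.85 + (109−100.5)²/100.5
   = 1.3641 + 0.1103 + 0.5119 + 3.8107 + 0.7189
The largest term is for 3: 3.811.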